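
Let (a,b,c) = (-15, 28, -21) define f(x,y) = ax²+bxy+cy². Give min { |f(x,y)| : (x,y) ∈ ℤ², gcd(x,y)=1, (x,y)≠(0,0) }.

translate: b→2 (≡-28 mod 30), so (15,-28,21)→(15,2,8)
flip: (15,2,8)→(8,-2,15)
reduced (well bottom): (8,-2,15) with a≤c, −a<b≤a
well minimum |f| = |-8| = 8 (negative-definite)

8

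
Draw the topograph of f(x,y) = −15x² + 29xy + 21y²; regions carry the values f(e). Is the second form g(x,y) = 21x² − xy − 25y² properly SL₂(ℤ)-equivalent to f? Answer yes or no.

D₁ = 2101, D₂ = 2101
river cycle of f (length 10): (21, 13, -23), (-23, 33, 11), (11, 33, -23), (-23, 13, 21), (21, 29, -15), (-15, 31, 19), (19, 45, -1), (-1, 45, 19), (19, 31, -15), (-15, 29, 21)
river cycle of g (length 8): (21, 41, -5), (-5, 39, 29), (29, 19, -15), (-15, 41, 7), (7, 43, -9), (-9, 29, 35), (35, 41, -3), (-3, 43, 21)
cycles differ ⇒ inequivalent

no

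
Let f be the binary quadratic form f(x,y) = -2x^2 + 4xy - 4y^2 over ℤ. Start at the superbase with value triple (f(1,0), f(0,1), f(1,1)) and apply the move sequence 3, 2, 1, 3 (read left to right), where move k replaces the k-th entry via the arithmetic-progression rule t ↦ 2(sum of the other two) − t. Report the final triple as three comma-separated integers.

start (-2,-4,-2) = (f(1,0),f(0,1),f(1,1))
replace slot 3: 2·((-2)+(-4)) − (-2) = -10 → (-2,-4,-10)
replace slot 2: 2·((-2)+(-10)) − (-4) = -20 → (-2,-20,-10)
replace slot 1: 2·((-20)+(-10)) − (-2) = -58 → (-58,-20,-10)
replace slot 3: 2·((-58)+(-20)) − (-10) = -146 → (-58,-20,-146)

-58,-20,-146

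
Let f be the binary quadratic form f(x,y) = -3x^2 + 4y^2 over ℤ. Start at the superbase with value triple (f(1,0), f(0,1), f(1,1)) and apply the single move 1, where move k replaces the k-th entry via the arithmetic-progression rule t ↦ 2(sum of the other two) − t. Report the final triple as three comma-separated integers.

start (-3,4,1) = (f(1,0),f(0,1),f(1,1))
replace slot 1: 2·(4+1) − (-3) = 13 → (13,4,1)

13,4,1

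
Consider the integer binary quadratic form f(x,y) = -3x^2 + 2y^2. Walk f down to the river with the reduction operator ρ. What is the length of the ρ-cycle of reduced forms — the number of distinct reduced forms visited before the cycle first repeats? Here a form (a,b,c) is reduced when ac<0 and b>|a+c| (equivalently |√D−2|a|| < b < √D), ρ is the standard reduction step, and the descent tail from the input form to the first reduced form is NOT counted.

D = 24, ⌊√D⌋ = 4
descent: ρ → (2,4,-1)  [lands on river]
river: ρ → (-1,4,2)
ρ-cycle length = 2 (tail of 1 descent step not counted)

2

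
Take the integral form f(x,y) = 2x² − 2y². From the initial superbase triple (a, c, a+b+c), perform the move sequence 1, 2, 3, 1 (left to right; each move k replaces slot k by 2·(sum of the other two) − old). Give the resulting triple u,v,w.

start (2,-2,0) = (f(1,0),f(0,1),f(1,1))
replace slot 1: 2·((-2)+0) − 2 = -6 → (-6,-2,0)
replace slot 2: 2·((-6)+0) − (-2) = -10 → (-6,-10,0)
replace slot 3: 2·((-6)+(-10)) − 0 = -32 → (-6,-10,-32)
replace slot 1: 2·((-10)+(-32)) − (-6) = -78 → (-78,-10,-32)

-78,-10,-32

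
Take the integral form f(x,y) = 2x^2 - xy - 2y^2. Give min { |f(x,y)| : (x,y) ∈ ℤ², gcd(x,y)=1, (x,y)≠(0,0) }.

descent: ρ → (-2,1,2)  [lands on river]
river: ρ → (2,3,-1)
river: ρ → (-1,3,2)
river: ρ → (2,1,-2)
river: ρ → (-2,3,1)
river: ρ → (1,3,-2)
closes: descent 1, river 6
min |a| on river = 1

1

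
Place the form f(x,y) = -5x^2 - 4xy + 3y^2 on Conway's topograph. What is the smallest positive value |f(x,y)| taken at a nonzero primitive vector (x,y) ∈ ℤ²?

descent: ρ → (3,4,-5)  [lands on river]
river: ρ → (-5,6,2)
river: ρ → (2,6,-5)
river: ρ → (-5,4,3)
river: ρ → (3,8,-1)
river: ρ → (-1,8,3)
closes: descent 1, river 6
min |a| on river = 1

1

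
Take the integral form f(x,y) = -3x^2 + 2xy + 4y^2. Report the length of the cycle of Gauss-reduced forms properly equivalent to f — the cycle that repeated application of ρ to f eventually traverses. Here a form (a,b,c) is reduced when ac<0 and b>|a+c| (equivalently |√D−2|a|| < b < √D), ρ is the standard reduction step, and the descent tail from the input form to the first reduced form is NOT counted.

D = 52, ⌊√D⌋ = 7
river: ρ → (4,6,-1)
river: ρ → (-1,6,4)
river: ρ → (4,2,-3)
river: ρ → (-3,4,3)
river: ρ → (3,2,-4)
river: ρ → (-4,6,1)
river: ρ → (1,6,-4)
river: ρ → (-4,2,3)
river: ρ → (3,4,-3)
river: ρ → (-3,2,4)
ρ-cycle length = 10 (tail of 0 descent steps not counted)

10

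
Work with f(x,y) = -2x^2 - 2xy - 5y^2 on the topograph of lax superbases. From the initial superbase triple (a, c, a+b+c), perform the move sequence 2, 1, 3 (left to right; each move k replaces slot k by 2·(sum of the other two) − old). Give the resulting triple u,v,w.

start (-2,-5,-9) = (f(1,0),f(0,1),f(1,1))
replace slot 2: 2·((-2)+(-9)) − (-5) = -17 → (-2,-17,-9)
replace slot 1: 2·((-17)+(-9)) − (-2) = -50 → (-50,-17,-9)
replace slot 3: 2·((-50)+(-17)) − (-9) = -125 → (-50,-17,-125)

-50,-17,-125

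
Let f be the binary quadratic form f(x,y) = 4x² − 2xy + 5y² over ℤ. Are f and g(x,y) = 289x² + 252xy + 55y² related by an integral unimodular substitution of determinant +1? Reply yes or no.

D₁ = -76, D₂ = -76
f: reduced (well bottom): (4,-2,5) with a≤c, −a<b≤a
g: flip: (289,252,55)→(55,-252,289)
g: translate: b→-32 (≡-252 mod 110), so (55,-252,289)→(55,-32,5)
g: flip: (55,-32,5)→(5,32,55)
g: translate: b→2 (≡32 mod 10), so (5,32,55)→(5,2,4)
g: flip: (5,2,4)→(4,-2,5)
g: reduced (well bottom): (4,-2,5) with a≤c, −a<b≤a
reduced forms (4, -2, 5) vs (4, -2, 5) ⇒ equivalent

yes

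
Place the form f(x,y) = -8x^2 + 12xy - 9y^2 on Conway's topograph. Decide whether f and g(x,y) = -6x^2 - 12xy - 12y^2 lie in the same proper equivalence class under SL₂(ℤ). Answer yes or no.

D₁ = -144, D₂ = -144
f is negative-definite; reduce −f:
−f: translate: b→4 (≡-12 mod 16), so (8,-12,9)→(8,4,5)
−f: flip: (8,4,5)→(5,-4,8)
−f: reduced (well bottom): (5,-4,8) with a≤c, −a<b≤a
flip sign back: reduced form of f is (-5,4,-8)
g is negative-definite; reduce −g:
−g: translate: b→0 (≡12 mod 12), so (6,12,12)→(6,0,6)
−g: reduced (well bottom): (6,0,6) with a≤c, −a<b≤a
flip sign back: reduced form of g is (-6,0,-6)
reduced forms (-5, 4, -8) vs (-6, 0, -6) ⇒ inequivalent

no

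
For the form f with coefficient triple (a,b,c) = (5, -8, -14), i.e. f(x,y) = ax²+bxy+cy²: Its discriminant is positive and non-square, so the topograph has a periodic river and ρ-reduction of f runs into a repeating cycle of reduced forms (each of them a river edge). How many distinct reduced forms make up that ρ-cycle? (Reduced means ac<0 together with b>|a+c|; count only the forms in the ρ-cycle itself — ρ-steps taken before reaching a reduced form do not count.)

D = 344, ⌊√D⌋ = 18
descent: ρ → (-14,8,5)
descent: ρ → (5,12,-10)  [lands on river]
river: ρ → (-10,8,7)
river: ρ → (7,6,-11)
river: ρ → (-11,16,2)
river: ρ → (2,16,-11)
river: ρ → (-11,6,7)
river: ρ → (7,8,-10)
river: ρ → (-10,12,5)
river: ρ → (5,18,-1)
river: ρ → (-1,18,5)
ρ-cycle length = 10 (tail of 2 descent steps not counted)

10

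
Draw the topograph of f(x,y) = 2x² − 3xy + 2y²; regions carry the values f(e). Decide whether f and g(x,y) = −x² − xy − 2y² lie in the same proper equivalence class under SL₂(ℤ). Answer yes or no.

D₁ = -7, D₂ = -7
f: translate: b→1 (≡-3 mod 4), so (2,-3,2)→(2,1,1)
f: flip: (2,1,1)→(1,-1,2)
f: translate: b→1 (≡-1 mod 2), so (1,-1,2)→(1,1,2)
f: reduced (well bottom): (1,1,2) with a≤c, −a<b≤a
g is negative-definite; reduce −g:
−g: reduced (well bottom): (1,1,2) with a≤c, −a<b≤a
flip sign back: reduced form of g is (-1,-1,-2)
reduced forms (1, 1, 2) vs (-1, -1, -2) ⇒ inequivalent

no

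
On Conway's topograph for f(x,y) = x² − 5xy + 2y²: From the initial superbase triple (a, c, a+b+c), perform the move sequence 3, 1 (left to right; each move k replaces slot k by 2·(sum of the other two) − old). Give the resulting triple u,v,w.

start (1,2,-2) = (f(1,0),f(0,1),f(1,1))
replace slot 3: 2·(1+2) − (-2) = 8 → (1,2,8)
replace slot 1: 2·(2+8) − 1 = 19 → (19,2,8)

19,2,8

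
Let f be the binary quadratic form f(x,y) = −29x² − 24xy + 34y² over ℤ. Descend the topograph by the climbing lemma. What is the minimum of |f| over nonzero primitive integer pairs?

descent: ρ → (34,24,-29)  [lands on river]
river: ρ → (-29,34,29)
river: ρ → (29,24,-34)
river: ρ → (-34,44,19)
river: ρ → (19,32,-46)
river: ρ → (-46,60,5)
river: ρ → (5,60,-46)
river: ρ → (-46,32,19)
river: ρ → (19,44,-34)
river: ρ → (-34,24,29)
river: ρ → (29,34,-29)
river: ρ → (-29,24,34)
river: ρ → (34,44,-19)
river: ρ → (-19,32,46)
river: ρ → (46,60,-5)
river: ρ → (-5,60,46)
river: ρ → (46,32,-19)
river: ρ → (-19,44,34)
closes: descent 1, river 18
min |a| on river = 5

5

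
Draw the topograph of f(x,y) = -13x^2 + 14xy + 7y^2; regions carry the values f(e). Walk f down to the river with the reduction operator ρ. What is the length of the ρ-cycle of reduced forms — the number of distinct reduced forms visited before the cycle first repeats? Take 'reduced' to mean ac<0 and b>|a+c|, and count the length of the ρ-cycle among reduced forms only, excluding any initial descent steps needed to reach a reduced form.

D = 560, ⌊√D⌋ = 23
river: ρ → (7,14,-13)
river: ρ → (-13,12,8)
river: ρ → (8,20,-5)
river: ρ → (-5,20,8)
river: ρ → (8,12,-13)
river: ρ → (-13,14,7)
ρ-cycle length = 6 (tail of 0 descent steps not counted)

6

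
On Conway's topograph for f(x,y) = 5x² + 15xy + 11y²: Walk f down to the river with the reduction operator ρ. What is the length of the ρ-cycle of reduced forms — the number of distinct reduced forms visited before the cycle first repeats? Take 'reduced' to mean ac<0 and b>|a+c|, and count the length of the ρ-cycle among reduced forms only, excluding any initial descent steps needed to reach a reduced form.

D = 5, ⌊√D⌋ = 2
descent: ρ → (11,7,1)
descent: ρ → (1,1,-1)  [lands on river]
river: ρ → (-1,1,1)
ρ-cycle length = 2 (tail of 2 descent steps not counted)

2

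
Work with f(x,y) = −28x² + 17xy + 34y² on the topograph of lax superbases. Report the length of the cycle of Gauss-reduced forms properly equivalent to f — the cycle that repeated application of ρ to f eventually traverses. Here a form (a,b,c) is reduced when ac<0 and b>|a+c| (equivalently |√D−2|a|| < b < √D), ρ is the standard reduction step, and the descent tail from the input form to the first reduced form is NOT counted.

D = 4097, ⌊√D⌋ = 64
river: ρ → (34,51,-11)
river: ρ → (-11,59,14)
river: ρ → (14,53,-23)
river: ρ → (-23,39,28)
river: ρ → (28,17,-34)
river: ρ → (-34,51,11)
river: ρ → (11,59,-14)
river: ρ → (-14,53,23)
river: ρ → (23,39,-28)
river: ρ → (-28,17,34)
ρ-cycle length = 10 (tail of 0 descent steps not counted)

10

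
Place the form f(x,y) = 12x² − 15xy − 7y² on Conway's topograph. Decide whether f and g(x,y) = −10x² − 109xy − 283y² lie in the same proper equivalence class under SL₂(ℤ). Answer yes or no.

D₁ = 561, D₂ = 561
river cycle of f (length 16): (-7, 15, 12), (12, 9, -10), (-10, 11, 11), (11, 11, -10), (-10, 9, 12), (12, 15, -7), (-7, 13, 14), (14, 15, -6), (-6, 21, 5), (5, 19, -10), … (6 more)
river cycle of g (length 16): (-10, 11, 11), (11, 11, -10), (-10, 9, 12), (12, 15, -7), (-7, 13, 14), (14, 15, -6), (-6, 21, 5), (5, 19, -10), (-10, 21, 3), (3, 21, -10), … (6 more)
cycles coincide ⇒ equivalent

yes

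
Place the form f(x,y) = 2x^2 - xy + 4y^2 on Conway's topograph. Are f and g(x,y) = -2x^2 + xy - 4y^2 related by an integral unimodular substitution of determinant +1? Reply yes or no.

D₁ = -31, D₂ = -31
f: reduced (well bottom): (2,-1,4) with a≤c, −a<b≤a
g is negative-definite; reduce −g:
−g: reduced (well bottom): (2,-1,4) with a≤c, −a<b≤a
flip sign back: reduced form of g is (-2,1,-4)
reduced forms (2, -1, 4) vs (-2, 1, -4) ⇒ inequivalent

no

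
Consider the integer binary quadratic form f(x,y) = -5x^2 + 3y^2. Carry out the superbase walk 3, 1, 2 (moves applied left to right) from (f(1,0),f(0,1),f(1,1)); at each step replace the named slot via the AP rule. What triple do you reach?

start (-5,3,-2) = (f(1,0),f(0,1),f(1,1))
replace slot 3: 2·((-5)+3) − (-2) = -2 → (-5,3,-2)
replace slot 1: 2·(3+(-2)) − (-5) = 7 → (7,3,-2)
replace slot 2: 2·(7+(-2)) − 3 = 7 → (7,7,-2)

7,7,-2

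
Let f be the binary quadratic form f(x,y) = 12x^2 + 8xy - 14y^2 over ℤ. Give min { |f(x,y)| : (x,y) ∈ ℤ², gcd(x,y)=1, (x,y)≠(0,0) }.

river: ρ → (-14,20,6)
river: ρ → (6,16,-20)
river: ρ → (-20,24,2)
river: ρ → (2,24,-20)
river: ρ → (-20,16,6)
river: ρ → (6,20,-14)
river: ρ → (-14,8,12)
river: ρ → (12,16,-10)
river: ρ → (-10,24,4)
river: ρ → (4,24,-10)
river: ρ → (-10,16,12)
river: ρ → (12,8,-14)
closes: descent 0, river 12
min |a| on river = 2

2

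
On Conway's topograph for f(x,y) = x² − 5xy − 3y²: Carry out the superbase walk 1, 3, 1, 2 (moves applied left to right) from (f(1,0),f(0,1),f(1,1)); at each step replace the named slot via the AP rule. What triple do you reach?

start (1,-3,-7) = (f(1,0),f(0,1),f(1,1))
replace slot 1: 2·((-3)+(-7)) − 1 = -21 → (-21,-3,-7)
replace slot 3: 2·((-21)+(-3)) − (-7) = -41 → (-21,-3,-41)
replace slot 1: 2·((-3)+(-41)) − (-21) = -67 → (-67,-3,-41)
replace slot 2: 2·((-67)+(-41)) − (-3) = -213 → (-67,-213,-41)

-67,-213,-41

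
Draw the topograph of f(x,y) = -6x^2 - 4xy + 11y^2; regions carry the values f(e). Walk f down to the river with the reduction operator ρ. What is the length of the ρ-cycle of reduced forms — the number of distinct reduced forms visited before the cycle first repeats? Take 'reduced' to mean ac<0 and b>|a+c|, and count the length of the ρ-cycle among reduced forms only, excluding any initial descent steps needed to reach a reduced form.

D = 280, ⌊√D⌋ = 16
descent: ρ → (11,4,-6)
descent: ρ → (-6,8,9)  [lands on river]
river: ρ → (9,10,-5)
river: ρ → (-5,10,9)
river: ρ → (9,8,-6)
river: ρ → (-6,16,1)
river: ρ → (1,16,-6)
ρ-cycle length = 6 (tail of 2 descent steps not counted)

6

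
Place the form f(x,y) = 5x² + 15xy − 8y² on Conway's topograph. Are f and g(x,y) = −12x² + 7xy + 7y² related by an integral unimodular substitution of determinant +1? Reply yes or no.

D₁ = 385, D₂ = 385
river cycle of f (length 10): (-8, 17, 3), (3, 19, -2), (-2, 17, 12), (12, 7, -7), (-7, 7, 12), (12, 17, -2), (-2, 19, 3), (3, 17, -8), (-8, 15, 5), (5, 15, -8)
river cycle of g (length 10): (7, 7, -12), (-12, 17, 2), (2, 19, -3), (-3, 17, 8), (8, 15, -5), (-5, 15, 8), (8, 17, -3), (-3, 19, 2), (2, 17, -12), (-12, 7, 7)
cycles differ ⇒ inequivalent

no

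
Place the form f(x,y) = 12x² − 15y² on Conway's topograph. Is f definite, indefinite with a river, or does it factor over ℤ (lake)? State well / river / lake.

D = b²−4ac = 0² − 4·12·(-15) = 720
D > 0 non-square ⇒ indefinite ⇒ periodic river

river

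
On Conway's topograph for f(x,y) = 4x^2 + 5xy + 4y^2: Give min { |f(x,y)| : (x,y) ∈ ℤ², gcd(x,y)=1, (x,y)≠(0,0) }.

translate: b→-3 (≡5 mod 8), so (4,5,4)→(4,-3,3)
flip: (4,-3,3)→(3,3,4)
reduced (well bottom): (3,3,4) with a≤c, −a<b≤a
well minimum = a = 3

3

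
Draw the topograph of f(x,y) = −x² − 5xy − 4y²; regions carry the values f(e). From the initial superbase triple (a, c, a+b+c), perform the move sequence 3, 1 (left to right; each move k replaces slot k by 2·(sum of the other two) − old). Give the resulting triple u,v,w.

start (-1,-4,-10) = (f(1,0),f(0,1),f(1,1))
replace slot 3: 2·((-1)+(-4)) − (-10) = 0 → (-1,-4,0)
replace slot 1: 2·((-4)+0) − (-1) = -7 → (-7,-4,0)

-7,-4,0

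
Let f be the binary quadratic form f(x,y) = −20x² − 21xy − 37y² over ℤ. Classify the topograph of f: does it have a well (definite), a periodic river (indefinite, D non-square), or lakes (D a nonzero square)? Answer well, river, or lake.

D = b²−4ac = (-21)² − 4·(-20)·(-37) = -2519
D < 0 ⇒ definite ⇒ every region one sign ⇒ single well

well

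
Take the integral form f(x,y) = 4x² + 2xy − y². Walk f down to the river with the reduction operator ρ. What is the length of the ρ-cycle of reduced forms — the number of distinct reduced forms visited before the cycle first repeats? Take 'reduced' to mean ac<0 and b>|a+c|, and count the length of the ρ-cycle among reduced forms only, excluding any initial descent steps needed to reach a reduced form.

D = 20, ⌊√D⌋ = 4
descent: ρ → (-1,4,1)  [lands on river]
river: ρ → (1,4,-1)
ρ-cycle length = 2 (tail of 1 descent step not counted)

2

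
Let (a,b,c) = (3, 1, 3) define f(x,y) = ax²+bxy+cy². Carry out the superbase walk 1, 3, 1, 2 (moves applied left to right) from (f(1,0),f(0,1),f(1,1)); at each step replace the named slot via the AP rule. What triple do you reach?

start (3,3,7) = (f(1,0),f(0,1),f(1,1))
replace slot 1: 2·(3+7) − 3 = 17 → (17,3,7)
replace slot 3: 2·(17+3) − 7 = 33 → (17,3,33)
replace slot 1: 2·(3+33) − 17 = 55 → (55,3,33)
replace slot 2: 2·(55+33) − 3 = 173 → (55,173,33)

55,173,33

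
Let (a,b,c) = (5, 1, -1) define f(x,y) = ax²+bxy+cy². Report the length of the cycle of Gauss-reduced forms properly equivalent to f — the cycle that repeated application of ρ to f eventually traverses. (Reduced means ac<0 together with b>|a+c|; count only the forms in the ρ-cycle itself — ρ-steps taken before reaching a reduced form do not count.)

D = 21, ⌊√D⌋ = 4
descent: ρ → (-1,3,3)  [lands on river]
river: ρ → (3,3,-1)
ρ-cycle length = 2 (tail of 1 descent step not counted)

2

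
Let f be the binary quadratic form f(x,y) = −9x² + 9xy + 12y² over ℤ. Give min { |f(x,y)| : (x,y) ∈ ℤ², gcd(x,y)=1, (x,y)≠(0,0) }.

river: ρ → (12,15,-6)
river: ρ → (-6,21,3)
river: ρ → (3,21,-6)
river: ρ → (-6,15,12)
river: ρ → (12,9,-9)
river: ρ → (-9,9,12)
closes: descent 0, river 6
min |a| on river = 3

3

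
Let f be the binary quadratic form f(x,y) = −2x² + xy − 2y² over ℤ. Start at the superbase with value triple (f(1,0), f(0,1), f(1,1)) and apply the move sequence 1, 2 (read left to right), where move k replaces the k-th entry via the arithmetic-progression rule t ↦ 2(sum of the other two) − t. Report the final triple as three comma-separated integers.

start (-2,-2,-3) = (f(1,0),f(0,1),f(1,1))
replace slot 1: 2·((-2)+(-3)) − (-2) = -8 → (-8,-2,-3)
replace slot 2: 2·((-8)+(-3)) − (-2) = -20 → (-8,-20,-3)

-8,-20,-3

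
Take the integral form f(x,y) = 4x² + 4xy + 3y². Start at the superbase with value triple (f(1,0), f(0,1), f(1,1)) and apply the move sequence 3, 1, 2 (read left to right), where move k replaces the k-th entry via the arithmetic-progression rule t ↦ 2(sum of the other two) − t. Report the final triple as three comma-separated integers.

start (4,3,11) = (f(1,0),f(0,1),f(1,1))
replace slot 3: 2·(4+3) − 11 = 3 → (4,3,3)
replace slot 1: 2·(3+3) − 4 = 8 → (8,3,3)
replace slot 2: 2·(8+3) − 3 = 19 → (8,19,3)

8,19,3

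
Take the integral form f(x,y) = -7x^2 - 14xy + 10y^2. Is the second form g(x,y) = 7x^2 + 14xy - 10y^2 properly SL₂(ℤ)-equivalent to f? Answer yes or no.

D₁ = 476, D₂ = 476
river cycle of f (length 8): (10, 14, -7), (-7, 14, 10), (10, 6, -11), (-11, 16, 5), (5, 14, -14), (-14, 14, 5), (5, 16, -11), (-11, 6, 10)
river cycle of g (length 8): (-10, 6, 11), (11, 16, -5), (-5, 14, 14), (14, 14, -5), (-5, 16, 11), (11, 6, -10), (-10, 14, 7), (7, 14, -10)
cycles differ ⇒ inequivalent

no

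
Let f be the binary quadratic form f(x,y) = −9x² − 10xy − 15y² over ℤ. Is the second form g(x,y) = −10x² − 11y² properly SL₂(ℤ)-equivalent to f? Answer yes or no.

D₁ = -440, D₂ = -440
f is negative-definite; reduce −f:
−f: translate: b→-8 (≡10 mod 18), so (9,10,15)→(9,-8,14)
−f: reduced (well bottom): (9,-8,14) with a≤c, −a<b≤a
flip sign back: reduced form of f is (-9,8,-14)
g is negative-definite; reduce −g:
−g: reduced (well bottom): (10,0,11) with a≤c, −a<b≤a
flip sign back: reduced form of g is (-10,0,-11)
reduced forms (-9, 8, -14) vs (-10, 0, -11) ⇒ inequivalent

no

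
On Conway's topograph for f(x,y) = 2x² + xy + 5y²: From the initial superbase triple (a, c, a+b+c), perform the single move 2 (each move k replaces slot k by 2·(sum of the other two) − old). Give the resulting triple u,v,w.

start (2,5,8) = (f(1,0),f(0,1),f(1,1))
replace slot 2: 2·(2+8) − 5 = 15 → (2,15,8)

2,15,8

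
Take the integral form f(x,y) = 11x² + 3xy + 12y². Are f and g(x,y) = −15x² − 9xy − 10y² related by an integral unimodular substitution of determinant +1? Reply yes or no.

D₁ = -519, D₂ = -519
f: reduced (well bottom): (11,3,12) with a≤c, −a<b≤a
g is negative-definite; reduce −g:
−g: flip: (15,9,10)→(10,-9,15)
−g: reduced (well bottom): (10,-9,15) with a≤c, −a<b≤a
flip sign back: reduced form of g is (-10,9,-15)
reduced forms (11, 3, 12) vs (-10, 9, -15) ⇒ inequivalent

no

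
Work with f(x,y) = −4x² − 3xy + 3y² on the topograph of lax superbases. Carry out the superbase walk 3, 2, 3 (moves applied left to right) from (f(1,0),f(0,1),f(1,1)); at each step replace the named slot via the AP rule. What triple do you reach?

start (-4,3,-4) = (f(1,0),f(0,1),f(1,1))
replace slot 3: 2·((-4)+3) − (-4) = 2 → (-4,3,2)
replace slot 2: 2·((-4)+2) − 3 = -7 → (-4,-7,2)
replace slot 3: 2·((-4)+(-7)) − 2 = -24 → (-4,-7,-24)

-4,-7,-24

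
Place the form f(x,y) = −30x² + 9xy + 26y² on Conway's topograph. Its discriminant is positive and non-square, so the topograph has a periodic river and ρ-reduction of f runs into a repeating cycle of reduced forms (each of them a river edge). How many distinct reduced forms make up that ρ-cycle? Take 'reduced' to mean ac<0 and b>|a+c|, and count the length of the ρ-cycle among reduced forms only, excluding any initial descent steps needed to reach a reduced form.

D = 3201, ⌊√D⌋ = 56
river: ρ → (26,43,-13)
river: ρ → (-13,35,38)
river: ρ → (38,41,-10)
river: ρ → (-10,39,42)
river: ρ → (42,45,-7)
river: ρ → (-7,53,14)
river: ρ → (14,31,-40)
river: ρ → (-40,49,5)
river: ρ → (5,51,-30)
river: ρ → (-30,9,26)
ρ-cycle length = 10 (tail of 0 descent steps not counted)

10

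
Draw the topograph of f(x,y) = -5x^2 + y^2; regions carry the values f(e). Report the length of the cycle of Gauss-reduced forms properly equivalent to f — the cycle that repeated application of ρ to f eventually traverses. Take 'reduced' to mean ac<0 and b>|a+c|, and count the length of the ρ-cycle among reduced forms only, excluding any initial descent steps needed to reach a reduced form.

D = 20, ⌊√D⌋ = 4
descent: ρ → (1,4,-1)  [lands on river]
river: ρ → (-1,4,1)
ρ-cycle length = 2 (tail of 1 descent step not counted)

2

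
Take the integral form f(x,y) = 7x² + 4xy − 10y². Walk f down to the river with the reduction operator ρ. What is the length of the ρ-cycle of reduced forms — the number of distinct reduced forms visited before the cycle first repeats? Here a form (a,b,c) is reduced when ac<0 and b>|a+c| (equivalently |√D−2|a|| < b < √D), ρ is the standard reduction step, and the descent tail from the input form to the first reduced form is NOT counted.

D = 296, ⌊√D⌋ = 17
river: ρ → (-10,16,1)
river: ρ → (1,16,-10)
river: ρ → (-10,4,7)
river: ρ → (7,10,-7)
river: ρ → (-7,4,10)
river: ρ → (10,16,-1)
river: ρ → (-1,16,10)
river: ρ → (10,4,-7)
river: ρ → (-7,10,7)
river: ρ → (7,4,-10)
ρ-cycle length = 10 (tail of 0 descent steps not counted)

10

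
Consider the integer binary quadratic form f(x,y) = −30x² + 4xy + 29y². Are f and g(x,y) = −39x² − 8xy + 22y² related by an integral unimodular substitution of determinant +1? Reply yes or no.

D₁ = 3496, D₂ = 3496
river cycle of f (length 6): (29, 54, -5), (-5, 56, 18), (18, 52, -11), (-11, 58, 3), (3, 56, -30), (-30, 4, 29)
river cycle of g (length 8): (22, 52, -9), (-9, 56, 10), (10, 44, -39), (-39, 34, 15), (15, 56, -6), (-6, 52, 33), (33, 14, -25), (-25, 36, 22)
cycles differ ⇒ inequivalent

no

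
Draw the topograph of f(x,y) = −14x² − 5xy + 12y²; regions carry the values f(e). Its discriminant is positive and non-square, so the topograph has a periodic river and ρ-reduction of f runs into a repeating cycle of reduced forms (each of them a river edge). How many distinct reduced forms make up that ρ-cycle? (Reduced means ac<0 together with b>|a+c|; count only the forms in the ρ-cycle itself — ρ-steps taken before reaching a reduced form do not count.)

D = 697, ⌊√D⌋ = 26
descent: ρ → (12,5,-14)  [lands on river]
river: ρ → (-14,23,3)
river: ρ → (3,25,-6)
river: ρ → (-6,23,7)
river: ρ → (7,19,-12)
river: ρ → (-12,5,14)
river: ρ → (14,23,-3)
river: ρ → (-3,25,6)
river: ρ → (6,23,-7)
river: ρ → (-7,19,12)
ρ-cycle length = 10 (tail of 1 descent step not counted)

10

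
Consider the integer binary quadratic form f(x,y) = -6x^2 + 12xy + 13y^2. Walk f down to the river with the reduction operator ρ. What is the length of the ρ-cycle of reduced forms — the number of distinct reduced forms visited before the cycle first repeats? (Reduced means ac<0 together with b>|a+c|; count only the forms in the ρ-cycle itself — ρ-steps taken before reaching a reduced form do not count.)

D = 456, ⌊√D⌋ = 21
river: ρ → (13,14,-5)
river: ρ → (-5,16,10)
river: ρ → (10,4,-11)
river: ρ → (-11,18,3)
river: ρ → (3,18,-11)
river: ρ → (-11,4,10)
river: ρ → (10,16,-5)
river: ρ → (-5,14,13)
river: ρ → (13,12,-6)
river: ρ → (-6,12,13)
ρ-cycle length = 10 (tail of 0 descent steps not counted)

10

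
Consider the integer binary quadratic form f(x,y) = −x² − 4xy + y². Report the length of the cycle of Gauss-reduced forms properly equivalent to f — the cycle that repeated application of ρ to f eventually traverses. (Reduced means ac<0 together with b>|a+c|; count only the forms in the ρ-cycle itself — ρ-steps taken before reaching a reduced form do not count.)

D = 20, ⌊√D⌋ = 4
descent: ρ → (1,4,-1)  [lands on river]
river: ρ → (-1,4,1)
ρ-cycle length = 2 (tail of 1 descent step not counted)

2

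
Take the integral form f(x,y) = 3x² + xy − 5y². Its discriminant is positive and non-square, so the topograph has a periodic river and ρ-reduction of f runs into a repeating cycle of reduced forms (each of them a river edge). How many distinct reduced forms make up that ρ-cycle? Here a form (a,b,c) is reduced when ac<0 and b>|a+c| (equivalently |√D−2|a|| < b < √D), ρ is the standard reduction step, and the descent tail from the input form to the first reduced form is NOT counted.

D = 61, ⌊√D⌋ = 7
descent: ρ → (-5,-1,3)
descent: ρ → (3,7,-1)  [lands on river]
river: ρ → (-1,7,3)
river: ρ → (3,5,-3)
river: ρ → (-3,7,1)
river: ρ → (1,7,-3)
river: ρ → (-3,5,3)
ρ-cycle length = 6 (tail of 2 descent steps not counted)

6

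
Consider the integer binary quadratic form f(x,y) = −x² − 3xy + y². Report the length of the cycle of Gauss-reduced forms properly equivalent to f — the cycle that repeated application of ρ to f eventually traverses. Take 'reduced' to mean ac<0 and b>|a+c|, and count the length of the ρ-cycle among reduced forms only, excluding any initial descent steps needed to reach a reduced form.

D = 13, ⌊√D⌋ = 3
descent: ρ → (1,3,-1)  [lands on river]
river: ρ → (-1,3,1)
ρ-cycle length = 2 (tail of 1 descent step not counted)

2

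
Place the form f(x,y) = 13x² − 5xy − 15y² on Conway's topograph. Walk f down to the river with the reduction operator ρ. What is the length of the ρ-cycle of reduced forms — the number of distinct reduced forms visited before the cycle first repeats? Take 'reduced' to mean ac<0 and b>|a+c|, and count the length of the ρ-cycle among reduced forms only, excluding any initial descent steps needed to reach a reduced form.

D = 805, ⌊√D⌋ = 28
descent: ρ → (-15,5,13)  [lands on river]
river: ρ → (13,21,-7)
river: ρ → (-7,21,13)
river: ρ → (13,5,-15)
river: ρ → (-15,25,3)
river: ρ → (3,23,-23)
river: ρ → (-23,23,3)
river: ρ → (3,25,-15)
ρ-cycle length = 8 (tail of 1 descent step not counted)

8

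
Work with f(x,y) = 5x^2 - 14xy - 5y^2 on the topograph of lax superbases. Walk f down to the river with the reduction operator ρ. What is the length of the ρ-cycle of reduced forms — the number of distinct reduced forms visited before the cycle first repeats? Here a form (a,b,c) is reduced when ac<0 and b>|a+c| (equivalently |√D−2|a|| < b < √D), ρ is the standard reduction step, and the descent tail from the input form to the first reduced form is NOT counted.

D = 296, ⌊√D⌋ = 17
descent: ρ → (-5,14,5)  [lands on river]
river: ρ → (5,16,-2)
river: ρ → (-2,16,5)
river: ρ → (5,14,-5)
river: ρ → (-5,16,2)
river: ρ → (2,16,-5)
ρ-cycle length = 6 (tail of 1 descent step not counted)

6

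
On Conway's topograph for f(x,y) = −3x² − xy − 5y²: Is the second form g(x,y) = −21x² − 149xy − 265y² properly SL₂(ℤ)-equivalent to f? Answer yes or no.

D₁ = -59, D₂ = -59
f is negative-definite; reduce −f:
−f: reduced (well bottom): (3,1,5) with a≤c, −a<b≤a
flip sign back: reduced form of f is (-3,-1,-5)
g is negative-definite; reduce −g:
−g: translate: b→-19 (≡149 mod 42), so (21,149,265)→(21,-19,5)
−g: flip: (21,-19,5)→(5,19,21)
−g: translate: b→-1 (≡19 mod 10), so (5,19,21)→(5,-1,3)
−g: flip: (5,-1,3)→(3,1,5)
−g: reduced (well bottom): (3,1,5) with a≤c, −a<b≤a
flip sign back: reduced form of g is (-3,-1,-5)
reduced forms (-3, -1, -5) vs (-3, -1, -5) ⇒ equivalent

yes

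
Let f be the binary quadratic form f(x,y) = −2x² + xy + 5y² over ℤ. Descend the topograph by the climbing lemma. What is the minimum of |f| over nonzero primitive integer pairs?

descent: ρ → (5,-1,-2)
descent: ρ → (-2,5,2)  [lands on river]
river: ρ → (2,3,-4)
river: ρ → (-4,5,1)
river: ρ → (1,5,-4)
river: ρ → (-4,3,2)
river: ρ → (2,5,-2)
river: ρ → (-2,3,4)
river: ρ → (4,5,-1)
river: ρ → (-1,5,4)
river: ρ → (4,3,-2)
closes: descent 2, river 10
min |a| on river = 1

1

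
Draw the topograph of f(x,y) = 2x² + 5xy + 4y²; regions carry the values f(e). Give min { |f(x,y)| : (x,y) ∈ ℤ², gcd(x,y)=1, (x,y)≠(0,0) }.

translate: b→1 (≡5 mod 4), so (2,5,4)→(2,1,1)
flip: (2,1,1)→(1,-1,2)
translate: b→1 (≡-1 mod 2), so (1,-1,2)→(1,1,2)
reduced (well bottom): (1,1,2) with a≤c, −a<b≤a
well minimum = a = 1

1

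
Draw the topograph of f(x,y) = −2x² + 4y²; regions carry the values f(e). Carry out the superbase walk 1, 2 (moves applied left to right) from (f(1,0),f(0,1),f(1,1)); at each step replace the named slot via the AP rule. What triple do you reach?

start (-2,4,2) = (f(1,0),f(0,1),f(1,1))
replace slot 1: 2·(4+2) − (-2) = 14 → (14,4,2)
replace slot 2: 2·(14+2) − 4 = 28 → (14,28,2)

14,28,2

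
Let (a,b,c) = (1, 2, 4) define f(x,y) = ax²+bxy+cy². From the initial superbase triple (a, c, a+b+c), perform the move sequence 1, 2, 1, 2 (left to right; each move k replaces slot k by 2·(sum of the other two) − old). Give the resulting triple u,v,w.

start (1,4,7) = (f(1,0),f(0,1),f(1,1))
replace slot 1: 2·(4+7) − 1 = 21 → (21,4,7)
replace slot 2: 2·(21+7) − 4 = 52 → (21,52,7)
replace slot 1: 2·(52+7) − 21 = 97 → (97,52,7)
replace slot 2: 2·(97+7) − 52 = 156 → (97,156,7)

97,156,7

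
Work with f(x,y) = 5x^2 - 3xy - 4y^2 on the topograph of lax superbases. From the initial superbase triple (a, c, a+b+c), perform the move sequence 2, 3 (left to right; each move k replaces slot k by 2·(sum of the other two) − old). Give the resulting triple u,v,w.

start (5,-4,-2) = (f(1,0),f(0,1),f(1,1))
replace slot 2: 2·(5+(-2)) − (-4) = 10 → (5,10,-2)
replace slot 3: 2·(5+10) − (-2) = 32 → (5,10,32)

5,10,32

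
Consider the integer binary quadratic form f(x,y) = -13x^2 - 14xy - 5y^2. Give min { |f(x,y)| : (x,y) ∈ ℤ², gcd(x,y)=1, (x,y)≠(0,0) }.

translate: b→-12 (≡14 mod 26), so (13,14,5)→(13,-12,4)
flip: (13,-12,4)→(4,12,13)
translate: b→4 (≡12 mod 8), so (4,12,13)→(4,4,5)
reduced (well bottom): (4,4,5) with a≤c, −a<b≤a
well minimum |f| = |-4| = 4 (negative-definite)

4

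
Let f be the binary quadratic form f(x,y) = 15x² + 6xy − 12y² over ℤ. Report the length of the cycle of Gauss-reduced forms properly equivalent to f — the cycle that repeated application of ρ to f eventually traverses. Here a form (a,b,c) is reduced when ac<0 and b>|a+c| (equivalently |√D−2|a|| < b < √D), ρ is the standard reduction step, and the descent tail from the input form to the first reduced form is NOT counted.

D = 756, ⌊√D⌋ = 27
river: ρ → (-12,18,9)
river: ρ → (9,18,-12)
river: ρ → (-12,6,15)
river: ρ → (15,24,-3)
river: ρ → (-3,24,15)
river: ρ → (15,6,-12)
ρ-cycle length = 6 (tail of 0 descent steps not counted)

6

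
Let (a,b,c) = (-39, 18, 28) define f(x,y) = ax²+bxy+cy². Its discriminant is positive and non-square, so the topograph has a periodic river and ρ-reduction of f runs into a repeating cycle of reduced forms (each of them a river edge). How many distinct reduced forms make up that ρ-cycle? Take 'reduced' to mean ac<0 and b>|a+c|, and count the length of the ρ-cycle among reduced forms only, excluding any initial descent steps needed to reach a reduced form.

D = 4692, ⌊√D⌋ = 68
river: ρ → (28,38,-29)
river: ρ → (-29,20,37)
river: ρ → (37,54,-12)
river: ρ → (-12,66,7)
river: ρ → (7,60,-39)
river: ρ → (-39,18,28)
ρ-cycle length = 6 (tail of 0 descent steps not counted)

6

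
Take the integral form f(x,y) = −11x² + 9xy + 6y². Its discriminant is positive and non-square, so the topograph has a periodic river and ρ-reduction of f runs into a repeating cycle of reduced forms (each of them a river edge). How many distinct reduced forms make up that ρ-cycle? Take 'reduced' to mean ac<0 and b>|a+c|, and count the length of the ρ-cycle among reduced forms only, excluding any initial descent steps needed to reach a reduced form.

D = 345, ⌊√D⌋ = 18
river: ρ → (6,15,-5)
river: ρ → (-5,15,6)
river: ρ → (6,9,-11)
river: ρ → (-11,13,4)
river: ρ → (4,11,-14)
river: ρ → (-14,17,1)
river: ρ → (1,17,-14)
river: ρ → (-14,11,4)
river: ρ → (4,13,-11)
river: ρ → (-11,9,6)
ρ-cycle length = 10 (tail of 0 descent steps not counted)

10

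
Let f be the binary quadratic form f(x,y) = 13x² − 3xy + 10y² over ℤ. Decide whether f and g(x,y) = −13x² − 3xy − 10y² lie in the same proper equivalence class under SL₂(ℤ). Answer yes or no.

D₁ = -511, D₂ = -511
f: flip: (13,-3,10)→(10,3,13)
f: reduced (well bottom): (10,3,13) with a≤c, −a<b≤a
g is negative-definite; reduce −g:
−g: flip: (13,3,10)→(10,-3,13)
−g: reduced (well bottom): (10,-3,13) with a≤c, −a<b≤a
flip sign back: reduced form of g is (-10,3,-13)
reduced forms (10, 3, 13) vs (-10, 3, -13) ⇒ inequivalent

no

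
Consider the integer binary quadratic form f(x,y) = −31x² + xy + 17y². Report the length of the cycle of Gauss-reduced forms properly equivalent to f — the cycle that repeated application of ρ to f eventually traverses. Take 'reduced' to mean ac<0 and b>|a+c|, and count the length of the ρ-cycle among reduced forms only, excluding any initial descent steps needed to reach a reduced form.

D = 2109, ⌊√D⌋ = 45
descent: ρ → (17,33,-15)  [lands on river]
river: ρ → (-15,27,23)
river: ρ → (23,19,-19)
river: ρ → (-19,19,23)
river: ρ → (23,27,-15)
river: ρ → (-15,33,17)
river: ρ → (17,35,-13)
river: ρ → (-13,43,5)
river: ρ → (5,37,-37)
river: ρ → (-37,37,5)
river: ρ → (5,43,-13)
river: ρ → (-13,35,17)
ρ-cycle length = 12 (tail of 1 descent step not counted)

12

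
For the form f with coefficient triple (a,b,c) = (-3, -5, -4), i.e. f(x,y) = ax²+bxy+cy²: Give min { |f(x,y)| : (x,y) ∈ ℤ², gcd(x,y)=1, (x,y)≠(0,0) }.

translate: b→-1 (≡5 mod 6), so (3,5,4)→(3,-1,2)
flip: (3,-1,2)→(2,1,3)
reduced (well bottom): (2,1,3) with a≤c, −a<b≤a
well minimum |f| = |-2| = 2 (negative-definite)

2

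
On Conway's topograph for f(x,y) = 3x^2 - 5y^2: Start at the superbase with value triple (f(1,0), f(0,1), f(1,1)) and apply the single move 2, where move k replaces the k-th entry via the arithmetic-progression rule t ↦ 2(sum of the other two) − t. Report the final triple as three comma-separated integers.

start (3,-5,-2) = (f(1,0),f(0,1),f(1,1))
replace slot 2: 2·(3+(-2)) − (-5) = 7 → (3,7,-2)

3,7,-2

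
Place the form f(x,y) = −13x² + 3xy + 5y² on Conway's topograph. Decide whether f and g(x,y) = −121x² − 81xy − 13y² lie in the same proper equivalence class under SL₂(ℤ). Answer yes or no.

D₁ = 269, D₂ = 269
river cycle of f (length 10): (5, 7, -11), (-11, 15, 1), (1, 15, -11), (-11, 7, 5), (5, 13, -5), (-5, 7, 11), (11, 15, -1), (-1, 15, 11), (11, 7, -5), (-5, 13, 5)
river cycle of g (length 10): (5, 7, -11), (-11, 15, 1), (1, 15, -11), (-11, 7, 5), (5, 13, -5), (-5, 7, 11), (11, 15, -1), (-1, 15, 11), (11, 7, -5), (-5, 13, 5)
cycles coincide ⇒ equivalent

yes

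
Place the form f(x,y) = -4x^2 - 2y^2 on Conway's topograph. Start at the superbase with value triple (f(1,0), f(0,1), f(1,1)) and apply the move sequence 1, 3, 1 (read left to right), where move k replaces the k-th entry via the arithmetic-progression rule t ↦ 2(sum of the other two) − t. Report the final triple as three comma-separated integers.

start (-4,-2,-6) = (f(1,0),f(0,1),f(1,1))
replace slot 1: 2·((-2)+(-6)) − (-4) = -12 → (-12,-2,-6)
replace slot 3: 2·((-12)+(-2)) − (-6) = -22 → (-12,-2,-22)
replace slot 1: 2·((-2)+(-22)) − (-12) = -36 → (-36,-2,-22)

-36,-2,-22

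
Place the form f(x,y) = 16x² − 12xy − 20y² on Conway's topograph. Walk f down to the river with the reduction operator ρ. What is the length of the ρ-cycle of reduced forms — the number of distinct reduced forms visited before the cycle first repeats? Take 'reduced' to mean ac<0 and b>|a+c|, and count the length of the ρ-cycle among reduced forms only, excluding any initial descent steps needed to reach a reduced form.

D = 1424, ⌊√D⌋ = 37
descent: ρ → (-20,12,16)  [lands on river]
river: ρ → (16,20,-16)
river: ρ → (-16,12,20)
river: ρ → (20,28,-8)
river: ρ → (-8,36,4)
river: ρ → (4,36,-8)
river: ρ → (-8,28,20)
river: ρ → (20,12,-16)
river: ρ → (-16,20,16)
river: ρ → (16,12,-20)
river: ρ → (-20,28,8)
river: ρ → (8,36,-4)
river: ρ → (-4,36,8)
river: ρ → (8,28,-20)
ρ-cycle length = 14 (tail of 1 descent step not counted)

14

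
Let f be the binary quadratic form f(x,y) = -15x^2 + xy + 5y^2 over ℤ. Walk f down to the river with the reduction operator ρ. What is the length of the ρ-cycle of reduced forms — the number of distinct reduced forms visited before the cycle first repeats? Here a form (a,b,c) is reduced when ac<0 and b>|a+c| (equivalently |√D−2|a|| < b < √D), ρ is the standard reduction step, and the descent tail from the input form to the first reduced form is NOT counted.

D = 301, ⌊√D⌋ = 17
descent: ρ → (5,9,-11)  [lands on river]
river: ρ → (-11,13,3)
river: ρ → (3,17,-1)
river: ρ → (-1,17,3)
river: ρ → (3,13,-11)
river: ρ → (-11,9,5)
river: ρ → (5,11,-9)
river: ρ → (-9,7,7)
river: ρ → (7,7,-9)
river: ρ → (-9,11,5)
ρ-cycle length = 10 (tail of 1 descent step not counted)

10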